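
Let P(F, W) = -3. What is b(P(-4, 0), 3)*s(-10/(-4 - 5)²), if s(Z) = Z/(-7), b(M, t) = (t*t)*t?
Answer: 10/21 ≈ 0.47619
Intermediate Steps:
b(M, t) = t³ (b(M, t) = t²*t = t³)
s(Z) = -Z/7 (s(Z) = Z*(-⅐) = -Z/7)
b(P(-4, 0), 3)*s(-10/(-4 - 5)²) = 3³*(-(-10)/(7*((-4 - 5)²))) = 27*(-(-10)/(7*((-9)²))) = 27*(-(-10)/(7*81)) = 27*(-⅐*(-10/81)) = 27*(10/567) = 10/21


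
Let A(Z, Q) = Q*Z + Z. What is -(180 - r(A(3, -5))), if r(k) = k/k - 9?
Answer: -188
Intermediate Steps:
A(Z, Q) = Z + Q*Z
r(k) = -8 (r(k) = 1 - 9 = -8)
-(180 - r(A(3, -5))) = -(180 - 1*(-8)) = -(180 + 8) = -1*188 = -188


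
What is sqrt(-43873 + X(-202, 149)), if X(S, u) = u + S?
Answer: I*sqrt(43926) ≈ 209.59*I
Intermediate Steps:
X(S, u) = S + u
sqrt(-43873 + X(-202, 149)) = sqrt(-43873 + (-202 + 149)) = sqrt(-43873 - 53) = sqrt(-43926) = I*sqrt(43926)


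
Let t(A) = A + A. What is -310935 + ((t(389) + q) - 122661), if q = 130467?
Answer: -302351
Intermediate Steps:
t(A) = 2*A
-310935 + ((t(389) + q) - 122661) = -310935 + ((2*389 + 130467) - 122661) = -310935 + ((778 + 130467) - 122661) = -310935 + (131245 - 122661) = -310935 + 8584 = -302351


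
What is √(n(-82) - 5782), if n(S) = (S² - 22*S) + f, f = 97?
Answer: √2843 ≈ 53.320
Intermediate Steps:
n(S) = 97 + S² - 22*S (n(S) = (S² - 22*S) + 97 = 97 + S² - 22*S)
√(n(-82) - 5782) = √((97 + (-82)² - 22*(-82)) - 5782) = √((97 + 6724 + 1804) - 5782) = √(8625 - 5782) = √2843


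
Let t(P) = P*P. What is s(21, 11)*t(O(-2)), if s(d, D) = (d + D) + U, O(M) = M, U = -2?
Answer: 120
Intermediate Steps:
t(P) = P**2
s(d, D) = -2 + D + d (s(d, D) = (d + D) - 2 = (D + d) - 2 = -2 + D + d)
s(21, 11)*t(O(-2)) = (-2 + 11 + 21)*(-2)**2 = 30*4 = 120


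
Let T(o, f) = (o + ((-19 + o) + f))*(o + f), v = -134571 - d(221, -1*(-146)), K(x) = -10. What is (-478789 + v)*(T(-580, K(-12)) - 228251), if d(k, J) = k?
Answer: -290382730479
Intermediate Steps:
v = -134792 (v = -134571 - 1*221 = -134571 - 221 = -134792)
T(o, f) = (f + o)*(-19 + f + 2*o) (T(o, f) = (o + (-19 + f + o))*(f + o) = (-19 + f + 2*o)*(f + o) = (f + o)*(-19 + f + 2*o))
(-478789 + v)*(T(-580, K(-12)) - 228251) = (-478789 - 134792)*(((-10)² - 19*(-10) - 19*(-580) + 2*(-580)² + 3*(-10)*(-580)) - 228251) = -613581*((100 + 190 + 11020 + 2*336400 + 17400) - 228251) = -613581*((100 + 190 + 11020 + 672800 + 17400) - 228251) = -613581*(701510 - 228251) = -613581*473259 = -290382730479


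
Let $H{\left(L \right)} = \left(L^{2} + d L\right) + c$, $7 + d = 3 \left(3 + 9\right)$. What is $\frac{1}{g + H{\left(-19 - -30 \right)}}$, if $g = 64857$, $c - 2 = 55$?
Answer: $\frac{1}{65354} \approx 1.5301 \cdot 10^{-5}$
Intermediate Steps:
$d = 29$ ($d = -7 + 3 \left(3 + 9\right) = -7 + 3 \cdot 12 = -7 + 36 = 29$)
$c = 57$ ($c = 2 + 55 = 57$)
$H{\left(L \right)} = 57 + L^{2} + 29 L$ ($H{\left(L \right)} = \left(L^{2} + 29 L\right) + 57 = 57 + L^{2} + 29 L$)
$\frac{1}{g + H{\left(-19 - -30 \right)}} = \frac{1}{64857 + \left(57 + \left(-19 - -30\right)^{2} + 29 \left(-19 - -30\right)\right)} = \frac{1}{64857 + \left(57 + \left(-19 + 30\right)^{2} + 29 \left(-19 + 30\right)\right)} = \frac{1}{64857 + \left(57 + 11^{2} + 29 \cdot 11\right)} = \frac{1}{64857 + \left(57 + 121 + 319\right)} = \frac{1}{64857 + 497} = \frac{1}{65354}$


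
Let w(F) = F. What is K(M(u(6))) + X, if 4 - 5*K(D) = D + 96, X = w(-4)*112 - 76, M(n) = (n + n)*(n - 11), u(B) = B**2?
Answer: -4512/5 ≈ -902.40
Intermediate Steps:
M(n) = 2*n*(-11 + n) (M(n) = (2*n)*(-11 + n) = 2*n*(-11 + n))
X = -524 (X = -4*112 - 76 = -448 - 76 = -524)
K(D) = -92/5 - D/5 (K(D) = 4/5 - (D + 96)/5 = 4/5 - (96 + D)/5 = 4/5 + (-96/5 - D/5) = -92/5 - D/5)
K(M(u(6))) + X = (-92/5 - 2*6**2*(-11 + 6**2)/5) - 524 = (-92/5 - 2*36*(-11 + 36)/5) - 524 = (-92/5 - 2*36*25/5) - 524 = (-92/5 - 1/5*1800) - 524 = (-92/5 - 360) - 524 = -1892/5 - 524 = -4512/5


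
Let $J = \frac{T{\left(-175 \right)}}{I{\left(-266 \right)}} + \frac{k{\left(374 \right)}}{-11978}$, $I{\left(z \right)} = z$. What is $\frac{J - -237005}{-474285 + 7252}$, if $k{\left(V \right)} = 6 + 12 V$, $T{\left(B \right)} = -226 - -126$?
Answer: $- \frac{188783252284}{372009064721} \approx -0.50747$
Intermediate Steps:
$T{\left(B \right)} = -100$ ($T{\left(B \right)} = -226 + 126 = -100$)
$J = \frac{599}{796537}$ ($J = - \frac{100}{-266} + \frac{6 + 12 \cdot 374}{-11978} = \left(-100\right) \left(- \frac{1}{266}\right) + \left(6 + 4488\right) \left(- \frac{1}{11978}\right) = \frac{50}{133} + 4494 \left(- \frac{1}{11978}\right) = \frac{50}{133} - \frac{2247}{5989} = \frac{599}{796537} \approx 0.000752$)
$\frac{J - -237005}{-474285 + 7252} = \frac{\frac{599}{796537} - -237005}{-474285 + 7252} = \frac{\frac{599}{796537} + 237005}{-467033} = \frac{188783252284}{796537} \left(- \frac{1}{467033}\right) = - \frac{188783252284}{372009064721}$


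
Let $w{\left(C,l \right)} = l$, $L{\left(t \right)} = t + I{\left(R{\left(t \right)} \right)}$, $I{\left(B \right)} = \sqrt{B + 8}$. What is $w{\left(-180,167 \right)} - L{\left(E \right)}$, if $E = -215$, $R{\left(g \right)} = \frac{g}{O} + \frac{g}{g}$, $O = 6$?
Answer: $382 - \frac{i \sqrt{966}}{6} \approx 382.0 - 5.1801 i$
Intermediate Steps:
$R{\left(g \right)} = 1 + \frac{g}{6}$ ($R{\left(g \right)} = \frac{g}{6} + \frac{g}{g} = g \frac{1}{6} + 1 = \frac{g}{6} + 1 = 1 + \frac{g}{6}$)
$I{\left(B \right)} = \sqrt{8 + B}$
$L{\left(t \right)} = t + \sqrt{9 + \frac{t}{6}}$ ($L{\left(t \right)} = t + \sqrt{8 + \left(1 + \frac{t}{6}\right)} = t + \sqrt{9 + \frac{t}{6}}$)
$w{\left(-180,167 \right)} - L{\left(E \right)} = 167 - \left(-215 + \frac{\sqrt{324 + 6 \left(-215\right)}}{6}\right) = 167 - \left(-215 + \frac{\sqrt{324 - 1290}}{6}\right) = 167 - \left(-215 + \frac{\sqrt{-966}}{6}\right) = 167 - \left(-215 + \frac{i \sqrt{966}}{6}\right) = 167 + \left(215 - \frac{i \sqrt{966}}{6}\right) = 382 - \frac{i \sqrt{966}}{6}$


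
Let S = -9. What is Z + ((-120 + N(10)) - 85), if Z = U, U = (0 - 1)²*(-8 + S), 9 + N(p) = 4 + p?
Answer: -217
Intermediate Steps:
N(p) = -5 + p (N(p) = -9 + (4 + p) = -5 + p)
U = -17 (U = (0 - 1)²*(-8 - 9) = (-1)²*(-17) = 1*(-17) = -17)
Z = -17
Z + ((-120 + N(10)) - 85) = -17 + ((-120 + (-5 + 10)) - 85) = -17 + ((-120 + 5) - 85) = -17 + (-115 - 85) = -17 - 200 = -217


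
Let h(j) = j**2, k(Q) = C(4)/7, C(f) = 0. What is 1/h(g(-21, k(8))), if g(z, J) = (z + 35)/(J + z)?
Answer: 9/4 ≈ 2.2500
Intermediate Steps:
k(Q) = 0 (k(Q) = 0/7 = 0*(1/7) = 0)
g(z, J) = (35 + z)/(J + z)
1/h(g(-21, k(8))) = 1/(((35 - 21)/(0 - 21))**2) = 1/((14/(-21))**2) = 1/((-1/21*14)**2) = 1/((-2/3)**2) = 1/(4/9) = 9/4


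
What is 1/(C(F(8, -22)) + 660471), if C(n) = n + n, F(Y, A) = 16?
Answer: 1/660503 ≈ 1.5140e-6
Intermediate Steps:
C(n) = 2*n
1/(C(F(8, -22)) + 660471) = 1/(2*16 + 660471) = 1/(32 + 660471) = 1/660503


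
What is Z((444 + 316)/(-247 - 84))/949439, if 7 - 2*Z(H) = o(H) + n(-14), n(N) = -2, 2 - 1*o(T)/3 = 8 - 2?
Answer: 21/1898878 ≈ 1.1059e-5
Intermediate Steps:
o(T) = -12 (o(T) = 6 - 3*(8 - 2) = 6 - 3*6 = 6 - 18 = -12)
Z(H) = 21/2 (Z(H) = 7/2 - (-12 - 2)/2 = 7/2 - ½*(-14) = 7/2 + 7 = 21/2)
Z((444 + 316)/(-247 - 84))/949439 = (21/2)/949439 = (21/2)*(1/949439) = 21/1898878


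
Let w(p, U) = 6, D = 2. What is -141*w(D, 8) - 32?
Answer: -878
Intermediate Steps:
-141*w(D, 8) - 32 = -141*6 - 32 = -846 - 32 = -878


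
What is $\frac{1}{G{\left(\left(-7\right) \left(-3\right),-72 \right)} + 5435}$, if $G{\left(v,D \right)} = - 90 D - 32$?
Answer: $\frac{1}{11883} \approx 8.4154 \cdot 10^{-5}$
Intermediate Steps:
$G{\left(v,D \right)} = -32 - 90 D$
$\frac{1}{G{\left(\left(-7\right) \left(-3\right),-72 \right)} + 5435} = \frac{1}{\left(-32 - -6480\right) + 5435} = \frac{1}{\left(-32 + 6480\right) + 5435} = \frac{1}{6448 + 5435} = \frac{1}{11883}$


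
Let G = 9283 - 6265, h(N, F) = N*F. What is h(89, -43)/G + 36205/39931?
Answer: -43549247/120511758 ≈ -0.36137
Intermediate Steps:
h(N, F) = F*N
G = 3018
h(89, -43)/G + 36205/39931 = -43*89/3018 + 36205/39931 = -3827*1/3018 + 36205*(1/39931) = -3827/3018 + 36205/39931 = -43549247/120511758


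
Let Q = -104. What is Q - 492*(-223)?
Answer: 109612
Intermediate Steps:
Q - 492*(-223) = -104 - 492*(-223) = -104 + 109716 = 109612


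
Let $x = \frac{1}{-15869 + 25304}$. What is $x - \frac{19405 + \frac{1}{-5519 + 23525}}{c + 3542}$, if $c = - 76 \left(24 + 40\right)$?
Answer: $\frac{1098891160139}{74863366140} \approx 14.679$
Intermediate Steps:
$c = -4864$ ($c = \left(-76\right) 64 = -4864$)
$x = \frac{1}{9435} \approx 0.00010599$
$x - \frac{19405 + \frac{1}{-5519 + 23525}}{c + 3542} = \frac{1}{9435} - \frac{19405 + \frac{1}{-5519 + 23525}}{-4864 + 3542} = \frac{1}{9435} - \frac{19405 + \frac{1}{18006}}{-1322} = \frac{1}{9435} - \left(19405 + \frac{1}{18006}\right) \left(- \frac{1}{1322}\right) = \frac{1}{9435} - \frac{349406431}{18006} \left(- \frac{1}{1322}\right) = \frac{1}{9435} - - \frac{349406431}{23803932} = \frac{1}{9435} + \frac{349406431}{23803932} = \frac{1098891160139}{74863366140}$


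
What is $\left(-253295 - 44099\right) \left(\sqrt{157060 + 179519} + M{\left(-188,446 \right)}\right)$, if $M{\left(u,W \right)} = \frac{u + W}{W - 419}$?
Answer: $- \frac{25575884}{9} - 297394 \sqrt{336579} \approx -1.7538 \cdot 10^{8}$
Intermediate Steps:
$M{\left(u,W \right)} = \frac{W + u}{-419 + W}$
$\left(-253295 - 44099\right) \left(\sqrt{157060 + 179519} + M{\left(-188,446 \right)}\right) = \left(-253295 - 44099\right) \left(\sqrt{157060 + 179519} + \frac{446 - 188}{-419 + 446}\right) = - 297394 \left(\sqrt{336579} + \frac{1}{27} \cdot 258\right) = - 297394 \left(\sqrt{336579} + \frac{86}{9}\right) = - 297394 \left(\frac{86}{9} + \sqrt{336579}\right) = - \frac{25575884}{9} - 297394 \sqrt{336579}$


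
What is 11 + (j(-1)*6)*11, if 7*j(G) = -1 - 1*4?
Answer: -253/7 ≈ -36.143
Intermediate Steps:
j(G) = -5/7 (j(G) = (-1 - 1*4)/7 = (-1 - 4)/7 = (⅐)*(-5) = -5/7)
11 + (j(-1)*6)*11 = 11 - 5/7*6*11 = 11 - 30/7*11 = 11 - 330/7 = -253/7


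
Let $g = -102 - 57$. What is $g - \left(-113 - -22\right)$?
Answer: $-68$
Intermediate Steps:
$g = -159$ ($g = -102 - 57 = -159$)
$g - \left(-113 - -22\right) = -159 - \left(-113 - -22\right) = -159 - \left(-113 + 22\right) = -159 - -91 = -159 + 91 = -68$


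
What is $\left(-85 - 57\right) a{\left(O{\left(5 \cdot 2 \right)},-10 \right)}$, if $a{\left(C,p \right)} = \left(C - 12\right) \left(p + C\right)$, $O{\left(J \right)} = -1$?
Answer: $-20306$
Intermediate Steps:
$a{\left(C,p \right)} = \left(-12 + C\right) \left(C + p\right)$
$\left(-85 - 57\right) a{\left(O{\left(5 \cdot 2 \right)},-10 \right)} = \left(-85 - 57\right) \left(\left(-1\right)^{2} - -12 - -120 - -10\right) = - 142 \left(1 + 12 + 120 + 10\right) = \left(-142\right) 143 = -20306$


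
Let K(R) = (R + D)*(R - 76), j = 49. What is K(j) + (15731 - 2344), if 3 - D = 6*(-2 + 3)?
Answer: 12145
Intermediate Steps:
D = -3 (D = 3 - 6*(-2 + 3) = 3 - 6 = -3)
K(R) = (-76 + R)*(-3 + R) (K(R) = (R - 3)*(R - 76) = (-3 + R)*(-76 + R) = (-76 + R)*(-3 + R))
K(j) + (15731 - 2344) = (228 + 49² - 79*49) + (15731 - 2344) = (228 + 2401 - 3871) + 13387 = -1242 + 13387 = 12145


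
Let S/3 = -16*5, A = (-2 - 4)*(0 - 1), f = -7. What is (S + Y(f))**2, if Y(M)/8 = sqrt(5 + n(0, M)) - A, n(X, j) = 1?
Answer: 83328 - 4608*sqrt(6) ≈ 72041.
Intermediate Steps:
A = 6 (A = -6*(-1) = 6)
Y(M) = -48 + 8*sqrt(6) (Y(M) = 8*(sqrt(5 + 1) - 1*6) = 8*(sqrt(6) - 6) = 8*(-6 + sqrt(6)) = -48 + 8*sqrt(6))
S = -240 (S = 3*(-16*5) = 3*(-80) = -240)
(S + Y(f))**2 = (-240 + (-48 + 8*sqrt(6)))**2 = (-288 + 8*sqrt(6))**2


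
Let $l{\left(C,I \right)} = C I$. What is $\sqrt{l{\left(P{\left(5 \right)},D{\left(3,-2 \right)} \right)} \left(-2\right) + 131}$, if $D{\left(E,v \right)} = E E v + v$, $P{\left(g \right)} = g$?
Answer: $\sqrt{331} \approx 18.193$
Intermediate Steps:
$D{\left(E,v \right)} = v + v E^{2}$ ($D{\left(E,v \right)} = E^{2} v + v = v E^{2} + v = v + v E^{2}$)
$\sqrt{l{\left(P{\left(5 \right)},D{\left(3,-2 \right)} \right)} \left(-2\right) + 131} = \sqrt{5 \left(- 2 \left(1 + 3^{2}\right)\right) \left(-2\right) + 131} = \sqrt{5 \left(- 2 \left(1 + 9\right)\right) \left(-2\right) + 131} = \sqrt{5 \left(\left(-2\right) 10\right) \left(-2\right) + 131} = \sqrt{5 \left(-20\right) \left(-2\right) + 131} = \sqrt{\left(-100\right) \left(-2\right) + 131} = \sqrt{200 + 131} = \sqrt{331}$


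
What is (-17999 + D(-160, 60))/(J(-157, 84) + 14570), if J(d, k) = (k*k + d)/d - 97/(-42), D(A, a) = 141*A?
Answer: -267446046/95800051 ≈ -2.7917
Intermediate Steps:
J(d, k) = 97/42 + (d + k**2)/d (J(d, k) = (k**2 + d)/d - 97*(-1/42) = (d + k**2)/d + 97/42 = 97/42 + (d + k**2)/d)
(-17999 + D(-160, 60))/(J(-157, 84) + 14570) = (-17999 + 141*(-160))/((139/42 + 84**2/(-157)) + 14570) = (-17999 - 22560)/((139/42 - 1/157*7056) + 14570) = -40559/((139/42 - 7056/157) + 14570) = -40559/(-274529/6594 + 14570) = -40559/95800051/6594 = -40559*6594/95800051 = -267446046/95800051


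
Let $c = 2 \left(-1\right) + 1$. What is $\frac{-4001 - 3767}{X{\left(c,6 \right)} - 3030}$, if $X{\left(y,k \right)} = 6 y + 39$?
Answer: $\frac{7768}{2997} \approx 2.5919$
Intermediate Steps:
$c = -1$ ($c = -2 + 1 = -1$)
$X{\left(y,k \right)} = 39 + 6 y$
$\frac{-4001 - 3767}{X{\left(c,6 \right)} - 3030} = \frac{-4001 - 3767}{\left(39 + 6 \left(-1\right)\right) - 3030} = - \frac{7768}{\left(39 - 6\right) - 3030} = - \frac{7768}{33 - 3030} = - \frac{7768}{-2997} = \left(-7768\right) \left(- \frac{1}{2997}\right) = \frac{7768}{2997}$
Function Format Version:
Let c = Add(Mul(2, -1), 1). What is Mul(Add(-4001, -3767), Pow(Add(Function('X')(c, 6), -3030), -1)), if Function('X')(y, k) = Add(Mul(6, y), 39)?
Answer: Rational(7768, 2997) ≈ 2.5919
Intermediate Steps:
c = -1 (c = Add(-2, 1) = -1)
Function('X')(y, k) = Add(39, Mul(6, y))
Mul(Add(-4001, -3767), Pow(Add(Function('X')(c, 6), -3030), -1)) = Mul(Add(-4001, -3767), Pow(Add(Add(39, Mul(6, -1)), -3030), -1)) = Mul(-7768, Pow(Add(Add(39, -6), -3030), -1)) = Mul(-7768, Pow(Add(33, -3030), -1)) = Mul(-7768, Pow(-2997, -1)) = Mul(-7768, Rational(-1, 2997)) = Rational(7768, 2997)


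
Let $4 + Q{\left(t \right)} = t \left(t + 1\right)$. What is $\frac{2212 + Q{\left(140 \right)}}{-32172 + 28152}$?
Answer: $- \frac{1829}{335} \approx -5.4597$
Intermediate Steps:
$Q{\left(t \right)} = -4 + t \left(1 + t\right)$ ($Q{\left(t \right)} = -4 + t \left(t + 1\right) = -4 + t \left(1 + t\right)$)
$\frac{2212 + Q{\left(140 \right)}}{-32172 + 28152} = \frac{2212 + \left(-4 + 140 + 140^{2}\right)}{-32172 + 28152} = \frac{2212 + \left(-4 + 140 + 19600\right)}{-4020} = \left(2212 + 19736\right) \left(- \frac{1}{4020}\right) = 21948 \left(- \frac{1}{4020}\right) = - \frac{1829}{335}$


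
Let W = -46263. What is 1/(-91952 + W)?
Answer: -1/138215 ≈ -7.2351e-6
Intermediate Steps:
1/(-91952 + W) = 1/(-91952 - 46263) = 1/(-138215) = -1/138215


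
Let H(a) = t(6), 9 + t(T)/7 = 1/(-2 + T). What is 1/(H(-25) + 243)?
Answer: 4/727 ≈ 0.0055021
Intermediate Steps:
t(T) = -63 + 7/(-2 + T)
H(a) = -245/4 (H(a) = 7*(19 - 9*6)/(-2 + 6) = 7*(19 - 54)/4 = 7*(1/4)*(-35) = -245/4)
1/(H(-25) + 243) = 1/(-245/4 + 243) = 1/(727/4) = 4/727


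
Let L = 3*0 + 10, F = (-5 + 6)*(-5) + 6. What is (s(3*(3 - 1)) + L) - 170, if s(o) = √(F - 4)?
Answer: -160 + I*√3 ≈ -160.0 + 1.732*I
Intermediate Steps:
F = 1 (F = 1*(-5) + 6 = -5 + 6 = 1)
s(o) = I*√3 (s(o) = √(1 - 4) = √(-3) = I*√3)
L = 10 (L = 0 + 10 = 10)
(s(3*(3 - 1)) + L) - 170 = (I*√3 + 10) - 170 = (10 + I*√3) - 170 = -160 + I*√3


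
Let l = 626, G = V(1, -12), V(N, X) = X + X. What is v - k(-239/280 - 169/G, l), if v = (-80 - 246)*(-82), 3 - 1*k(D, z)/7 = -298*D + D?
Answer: 276919/20 ≈ 13846.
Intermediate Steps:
V(N, X) = 2*X
G = -24 (G = 2*(-12) = -24)
k(D, z) = 21 + 2079*D (k(D, z) = 21 - 7*(-298*D + D) = 21 - (-2079)*D = 21 + 2079*D)
v = 26732 (v = -326*(-82) = 26732)
v - k(-239/280 - 169/G, l) = 26732 - (21 + 2079*(-239/280 - 169/(-24))) = 26732 - (21 + 2079*(-239*1/280 - 169*(-1/24))) = 26732 - (21 + 2079*(-239/280 + 169/24)) = 26732 - (21 + 2079*(2599/420)) = 26732 - (21 + 257301/20) = 26732 - 1*257721/20 = 26732 - 257721/20 = 276919/20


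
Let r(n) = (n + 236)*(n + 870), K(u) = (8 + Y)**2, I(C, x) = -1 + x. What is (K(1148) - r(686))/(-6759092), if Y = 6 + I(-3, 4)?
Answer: 1434343/6759092 ≈ 0.21221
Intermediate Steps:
Y = 9 (Y = 6 + (-1 + 4) = 6 + 3 = 9)
K(u) = 289 (K(u) = (8 + 9)**2 = 17**2 = 289)
r(n) = (236 + n)*(870 + n)
(K(1148) - r(686))/(-6759092) = (289 - (205320 + 686**2 + 1106*686))/(-6759092) = (289 - (205320 + 470596 + 758716))*(-1/6759092) = (289 - 1*1434632)*(-1/6759092) = (289 - 1434632)*(-1/6759092) = -1434343*(-1/6759092) = 1434343/6759092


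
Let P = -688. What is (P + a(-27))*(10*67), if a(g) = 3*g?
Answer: -515230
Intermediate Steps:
(P + a(-27))*(10*67) = (-688 + 3*(-27))*(10*67) = (-688 - 81)*670 = -769*670 = -515230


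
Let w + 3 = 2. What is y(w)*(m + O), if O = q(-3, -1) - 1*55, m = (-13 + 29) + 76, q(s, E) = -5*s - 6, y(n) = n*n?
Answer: 46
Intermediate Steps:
w = -1 (w = -3 + 2 = -1)
y(n) = n²
q(s, E) = -6 - 5*s
m = 92 (m = 16 + 76 = 92)
O = -46 (O = (-6 - 5*(-3)) - 1*55 = (-6 + 15) - 55 = 9 - 55 = -46)
y(w)*(m + O) = (-1)²*(92 - 46) = 1*46 = 46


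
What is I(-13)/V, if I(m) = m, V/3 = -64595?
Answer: 13/193785 ≈ 6.7085e-5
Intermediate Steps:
V = -193785 (V = 3*(-64595) = -193785)
I(-13)/V = -13/(-193785) = -13*(-1/193785) = 13/193785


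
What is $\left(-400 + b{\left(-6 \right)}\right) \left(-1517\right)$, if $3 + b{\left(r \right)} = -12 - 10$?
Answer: $644725$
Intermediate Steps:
$b{\left(r \right)} = -25$ ($b{\left(r \right)} = -3 - 22 = -25$)
$\left(-400 + b{\left(-6 \right)}\right) \left(-1517\right) = \left(-400 - 25\right) \left(-1517\right) = \left(-425\right) \left(-1517\right) = 644725$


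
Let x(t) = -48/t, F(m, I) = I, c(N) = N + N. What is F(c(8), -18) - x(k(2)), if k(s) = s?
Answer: 6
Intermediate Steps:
c(N) = 2*N
F(c(8), -18) - x(k(2)) = -18 - (-48)/2 = -18 - 1*(-24) = -18 + 24 = 6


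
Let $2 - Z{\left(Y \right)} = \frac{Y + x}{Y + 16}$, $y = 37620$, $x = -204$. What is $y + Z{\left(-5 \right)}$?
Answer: $37641$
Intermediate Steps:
$Z{\left(Y \right)} = 2 - \frac{-204 + Y}{16 + Y}$ ($Z{\left(Y \right)} = 2 - \frac{Y - 204}{Y + 16} = 2 - \frac{-204 + Y}{16 + Y}$)
$y + Z{\left(-5 \right)} = 37620 + \frac{236 - 5}{16 - 5} = 37620 + \frac{1}{11} \cdot 231 = 37620 + 21 = 37641$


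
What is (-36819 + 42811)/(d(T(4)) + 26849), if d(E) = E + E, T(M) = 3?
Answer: 5992/26855 ≈ 0.22312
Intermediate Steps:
d(E) = 2*E
(-36819 + 42811)/(d(T(4)) + 26849) = (-36819 + 42811)/(2*3 + 26849) = 5992/(6 + 26849) = 5992/26855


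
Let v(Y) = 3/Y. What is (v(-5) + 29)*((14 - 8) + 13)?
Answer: 2698/5 ≈ 539.60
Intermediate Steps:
(v(-5) + 29)*((14 - 8) + 13) = (3/(-5) + 29)*((14 - 8) + 13) = (3*(-⅕) + 29)*(6 + 13) = (-⅗ + 29)*19 = (142/5)*19 = 2698/5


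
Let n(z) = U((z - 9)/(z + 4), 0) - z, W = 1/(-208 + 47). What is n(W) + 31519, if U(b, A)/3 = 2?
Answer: 5075526/161 ≈ 31525.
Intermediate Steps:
W = -1/161 (W = 1/(-161) = -1/161 ≈ -0.0062112)
U(b, A) = 6 (U(b, A) = 3*2 = 6)
n(z) = 6 - z
n(W) + 31519 = (6 - 1*(-1/161)) + 31519 = (6 + 1/161) + 31519 = 967/161 + 31519 = 5075526/161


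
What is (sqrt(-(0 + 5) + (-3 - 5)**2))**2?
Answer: 59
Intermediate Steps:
(sqrt(-(0 + 5) + (-3 - 5)**2))**2 = (sqrt(-1*5 + (-8)**2))**2 = (sqrt(-5 + 64))**2 = (sqrt(59))**2 = 59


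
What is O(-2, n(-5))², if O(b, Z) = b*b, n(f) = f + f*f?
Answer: 16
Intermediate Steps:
n(f) = f + f²
O(b, Z) = b²
O(-2, n(-5))² = ((-2)²)² = 4² = 16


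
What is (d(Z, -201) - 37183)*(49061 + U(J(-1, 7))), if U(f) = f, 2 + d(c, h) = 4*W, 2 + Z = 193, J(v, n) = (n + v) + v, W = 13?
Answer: -1821967778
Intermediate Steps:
J(v, n) = n + 2*v
Z = 191 (Z = -2 + 193 = 191)
d(c, h) = 50 (d(c, h) = -2 + 4*13 = -2 + 52 = 50)
(d(Z, -201) - 37183)*(49061 + U(J(-1, 7))) = (50 - 37183)*(49061 + (7 + 2*(-1))) = -37133*(49061 + (7 - 2)) = -37133*(49061 + 5) = -37133*49066 = -1821967778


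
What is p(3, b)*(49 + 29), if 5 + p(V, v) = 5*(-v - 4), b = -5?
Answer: 0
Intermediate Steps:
p(V, v) = -25 - 5*v (p(V, v) = -5 + 5*(-v - 4) = -5 + 5*(-4 - v) = -5 + (-20 - 5*v) = -25 - 5*v)
p(3, b)*(49 + 29) = (-25 - 5*(-5))*(49 + 29) = (-25 + 25)*78 = 0*78 = 0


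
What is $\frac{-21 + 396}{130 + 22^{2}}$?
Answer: $\frac{375}{614} \approx 0.61075$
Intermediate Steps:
$\frac{-21 + 396}{130 + 22^{2}} = \frac{375}{130 + 484} = \frac{375}{614}$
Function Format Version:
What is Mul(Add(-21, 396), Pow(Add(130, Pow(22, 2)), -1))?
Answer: Rational(375, 614) ≈ 0.61075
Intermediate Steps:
Mul(Add(-21, 396), Pow(Add(130, Pow(22, 2)), -1)) = Mul(375, Pow(Add(130, 484), -1)) = Mul(375, Pow(614, -1)) = Mul(375, Rational(1, 614)) = Rational(375, 614)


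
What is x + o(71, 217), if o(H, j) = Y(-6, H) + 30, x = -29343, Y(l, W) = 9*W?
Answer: -28674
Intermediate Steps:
o(H, j) = 30 + 9*H (o(H, j) = 9*H + 30 = 30 + 9*H)
x + o(71, 217) = -29343 + (30 + 9*71) = -29343 + (30 + 639) = -29343 + 669 = -28674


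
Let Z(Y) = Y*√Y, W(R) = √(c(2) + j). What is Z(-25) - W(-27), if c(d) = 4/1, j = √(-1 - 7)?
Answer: -√(4 + 2*I*√2) - 125*I ≈ -2.1094 - 125.67*I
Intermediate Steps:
j = 2*I*√2 (j = √(-8) = 2*I*√2 ≈ 2.8284*I)
c(d) = 4 (c(d) = 4*1 = 4)
W(R) = √(4 + 2*I*√2)
Z(Y) = Y^(3/2)
Z(-25) - W(-27) = (-25)^(3/2) - √(4 + 2*I*√2) = -125*I - √(4 + 2*I*√2) = -√(4 + 2*I*√2) - 125*I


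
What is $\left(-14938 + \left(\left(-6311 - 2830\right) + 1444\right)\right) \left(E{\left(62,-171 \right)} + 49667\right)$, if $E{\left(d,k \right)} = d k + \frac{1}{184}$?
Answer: $- \frac{162699497235}{184} \approx -8.8424 \cdot 10^{8}$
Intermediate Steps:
$E{\left(d,k \right)} = \frac{1}{184} + d k$ ($E{\left(d,k \right)} = d k + \frac{1}{184} = \frac{1}{184} + d k$)
$\left(-14938 + \left(\left(-6311 - 2830\right) + 1444\right)\right) \left(E{\left(62,-171 \right)} + 49667\right) = \left(-14938 + \left(\left(-6311 - 2830\right) + 1444\right)\right) \left(\left(\frac{1}{184} + 62 \left(-171\right)\right) + 49667\right) = \left(-14938 + \left(-9141 + 1444\right)\right) \left(\left(\frac{1}{184} - 10602\right) + 49667\right) = \left(-14938 - 7697\right) \left(- \frac{1950767}{184} + 49667\right) = \left(-22635\right) \frac{7187961}{184} = - \frac{162699497235}{184}$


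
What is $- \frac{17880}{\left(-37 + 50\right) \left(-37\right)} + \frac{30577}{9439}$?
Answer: $\frac{183476857}{4540159} \approx 40.412$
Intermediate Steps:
$- \frac{17880}{\left(-37 + 50\right) \left(-37\right)} + \frac{30577}{9439} = - \frac{17880}{13 \left(-37\right)} + 30577 \cdot \frac{1}{9439} = - \frac{17880}{-481} + \frac{30577}{9439} = \left(-17880\right) \left(- \frac{1}{481}\right) + \frac{30577}{9439} = \frac{17880}{481} + \frac{30577}{9439} = \frac{183476857}{4540159}$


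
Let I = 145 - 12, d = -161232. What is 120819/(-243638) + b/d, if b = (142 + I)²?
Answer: -18952506379/19641121008 ≈ -0.96494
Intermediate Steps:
I = 133
b = 75625 (b = (142 + 133)² = 275² = 75625)
120819/(-243638) + b/d = 120819/(-243638) + 75625/(-161232) = 120819*(-1/243638) + 75625*(-1/161232) = -120819/243638 - 75625/161232 = -18952506379/19641121008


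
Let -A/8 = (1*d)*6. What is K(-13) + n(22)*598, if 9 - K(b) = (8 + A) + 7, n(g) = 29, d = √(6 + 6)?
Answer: 17336 + 96*√3 ≈ 17502.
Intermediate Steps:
d = 2*√3 (d = √12 = 2*√3 ≈ 3.4641)
A = -96*√3 (A = -8*1*(2*√3)*6 = -8*2*√3*6 = -96*√3 ≈ -166.28)
K(b) = -6 + 96*√3 (K(b) = 9 - ((8 - 96*√3) + 7) = 9 - (15 - 96*√3) = 9 + (-15 + 96*√3) = -6 + 96*√3)
K(-13) + n(22)*598 = (-6 + 96*√3) + 29*598 = (-6 + 96*√3) + 17342 = 17336 + 96*√3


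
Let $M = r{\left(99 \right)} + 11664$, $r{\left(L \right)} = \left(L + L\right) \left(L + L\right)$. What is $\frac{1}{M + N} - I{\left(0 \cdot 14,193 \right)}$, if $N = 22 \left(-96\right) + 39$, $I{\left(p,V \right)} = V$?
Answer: $- \frac{9417434}{48795} \approx -193.0$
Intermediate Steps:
$r{\left(L \right)} = 4 L^{2}$ ($r{\left(L \right)} = 2 L 2 L = 4 L^{2}$)
$N = -2073$ ($N = -2112 + 39 = -2073$)
$M = 50868$ ($M = 4 \cdot 99^{2} + 11664 = 4 \cdot 9801 + 11664 = 39204 + 11664 = 50868$)
$\frac{1}{M + N} - I{\left(0 \cdot 14,193 \right)} = \frac{1}{50868 - 2073} - 193 = \frac{1}{48795} - 193 = - \frac{9417434}{48795}$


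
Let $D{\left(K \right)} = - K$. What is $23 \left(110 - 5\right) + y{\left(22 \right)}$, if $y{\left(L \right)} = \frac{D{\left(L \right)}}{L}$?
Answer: $2414$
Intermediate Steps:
$y{\left(L \right)} = -1$ ($y{\left(L \right)} = \frac{\left(-1\right) L}{L} = -1$)
$23 \left(110 - 5\right) + y{\left(22 \right)} = 23 \left(110 - 5\right) - 1 = 23 \cdot 105 - 1 = 2415 - 1 = 2414$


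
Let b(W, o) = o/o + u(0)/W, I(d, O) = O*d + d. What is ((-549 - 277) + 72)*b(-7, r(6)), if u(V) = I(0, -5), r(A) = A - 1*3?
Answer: -754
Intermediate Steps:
r(A) = -3 + A (r(A) = A - 3 = -3 + A)
I(d, O) = d + O*d
u(V) = 0 (u(V) = 0*(1 - 5) = 0*(-4) = 0)
b(W, o) = 1 (b(W, o) = o/o + 0/W = 1 + 0 = 1)
((-549 - 277) + 72)*b(-7, r(6)) = ((-549 - 277) + 72)*1 = (-826 + 72)*1 = -754*1 = -754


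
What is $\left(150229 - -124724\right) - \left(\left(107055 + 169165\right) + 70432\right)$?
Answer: $-71699$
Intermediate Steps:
$\left(150229 - -124724\right) - \left(\left(107055 + 169165\right) + 70432\right) = \left(150229 + 124724\right) - \left(276220 + 70432\right) = 274953 - 346652 = -71699$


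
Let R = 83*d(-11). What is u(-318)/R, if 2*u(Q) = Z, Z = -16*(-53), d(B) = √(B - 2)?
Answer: -424*I*√13/1079 ≈ -1.4168*I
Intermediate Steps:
d(B) = √(-2 + B)
Z = 848
u(Q) = 424 (u(Q) = (½)*848 = 424)
R = 83*I*√13 (R = 83*√(-2 - 11) = 83*√(-13) = 83*(I*√13) = 83*I*√13 ≈ 299.26*I)
u(-318)/R = 424/((83*I*√13)) = 424*(-I*√13/1079) = -424*I*√13/1079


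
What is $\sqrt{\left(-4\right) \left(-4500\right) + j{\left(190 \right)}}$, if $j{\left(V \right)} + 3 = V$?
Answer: $\sqrt{18187} \approx 134.86$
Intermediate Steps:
$j{\left(V \right)} = -3 + V$
$\sqrt{\left(-4\right) \left(-4500\right) + j{\left(190 \right)}} = \sqrt{\left(-4\right) \left(-4500\right) + \left(-3 + 190\right)} = \sqrt{18000 + 187} = \sqrt{18187}$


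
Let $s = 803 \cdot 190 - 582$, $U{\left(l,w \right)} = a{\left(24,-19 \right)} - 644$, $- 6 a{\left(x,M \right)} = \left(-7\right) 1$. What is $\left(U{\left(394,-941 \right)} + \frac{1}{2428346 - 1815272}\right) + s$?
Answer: $\frac{15464297785}{102179} \approx 1.5135 \cdot 10^{5}$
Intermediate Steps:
$a{\left(x,M \right)} = \frac{7}{6}$ ($a{\left(x,M \right)} = - \frac{\left(-7\right) 1}{6} = \left(- \frac{1}{6}\right) \left(-7\right) = \frac{7}{6}$)
$U{\left(l,w \right)} = - \frac{3857}{6}$ ($U{\left(l,w \right)} = \frac{7}{6} - 644 = - \frac{3857}{6}$)
$s = 151988$ ($s = 152570 - 582 = 151988$)
$\left(U{\left(394,-941 \right)} + \frac{1}{2428346 - 1815272}\right) + s = \left(- \frac{3857}{6} + \frac{1}{2428346 - 1815272}\right) + 151988 = \left(- \frac{3857}{6} + \frac{1}{613074}\right) + 151988 = - \frac{65684067}{102179} + 151988 = \frac{15464297785}{102179}$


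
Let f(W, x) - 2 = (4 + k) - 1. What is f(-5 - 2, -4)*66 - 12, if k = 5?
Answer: 648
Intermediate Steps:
f(W, x) = 10 (f(W, x) = 2 + ((4 + 5) - 1) = 2 + (9 - 1) = 2 + 8 = 10)
f(-5 - 2, -4)*66 - 12 = 10*66 - 12 = 660 - 12 = 648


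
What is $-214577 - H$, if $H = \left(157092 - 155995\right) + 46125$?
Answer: $-261799$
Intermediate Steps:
$H = 47222$ ($H = 1097 + 46125 = 47222$)
$-214577 - H = -214577 - 47222 = -261799$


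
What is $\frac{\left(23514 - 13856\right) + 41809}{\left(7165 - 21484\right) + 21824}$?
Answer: $\frac{51467}{7505} \approx 6.8577$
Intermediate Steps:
$\frac{\left(23514 - 13856\right) + 41809}{\left(7165 - 21484\right) + 21824} = \frac{\left(23514 - 13856\right) + 41809}{-14319 + 21824} = \frac{9658 + 41809}{7505} = 51467 \cdot \frac{1}{7505} = \frac{51467}{7505}$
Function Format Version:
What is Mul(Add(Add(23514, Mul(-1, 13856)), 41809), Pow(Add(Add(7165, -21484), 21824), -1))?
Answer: Rational(51467, 7505) ≈ 6.8577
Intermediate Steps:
Mul(Add(Add(23514, Mul(-1, 13856)), 41809), Pow(Add(Add(7165, -21484), 21824), -1)) = Mul(Add(Add(23514, -13856), 41809), Pow(Add(-14319, 21824), -1)) = Mul(Add(9658, 41809), Pow(7505, -1)) = Mul(51467, Rational(1, 7505)) = Rational(51467, 7505)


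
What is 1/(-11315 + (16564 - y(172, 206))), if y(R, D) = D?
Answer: 1/5043 ≈ 0.00019829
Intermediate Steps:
1/(-11315 + (16564 - y(172, 206))) = 1/(-11315 + (16564 - 1*206)) = 1/(-11315 + (16564 - 206)) = 1/(-11315 + 16358) = 1/5043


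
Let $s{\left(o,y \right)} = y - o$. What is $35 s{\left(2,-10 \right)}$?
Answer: $-420$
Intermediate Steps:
$35 s{\left(2,-10 \right)} = 35 \left(-10 - 2\right) = 35 \left(-12\right) = -420$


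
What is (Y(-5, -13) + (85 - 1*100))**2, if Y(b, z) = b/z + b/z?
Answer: 34225/169 ≈ 202.51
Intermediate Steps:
Y(b, z) = 2*b/z
(Y(-5, -13) + (85 - 1*100))**2 = (2*(-5)/(-13) + (85 - 1*100))**2 = (2*(-5)*(-1/13) + (85 - 100))**2 = (10/13 - 15)**2 = (-185/13)**2 = 34225/169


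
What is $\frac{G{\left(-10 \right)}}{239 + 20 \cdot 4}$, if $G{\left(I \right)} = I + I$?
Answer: $- \frac{20}{319} \approx -0.062696$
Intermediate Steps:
$G{\left(I \right)} = 2 I$
$\frac{G{\left(-10 \right)}}{239 + 20 \cdot 4} = \frac{2 \left(-10\right)}{239 + 20 \cdot 4} = \frac{1}{239 + 80} \left(-20\right) = \frac{1}{319} \left(-20\right) = - \frac{20}{319}$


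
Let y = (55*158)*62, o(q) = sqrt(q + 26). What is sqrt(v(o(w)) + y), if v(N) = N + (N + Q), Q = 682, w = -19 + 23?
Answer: sqrt(539462 + 2*sqrt(30)) ≈ 734.49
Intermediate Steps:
w = 4
o(q) = sqrt(26 + q)
v(N) = 682 + 2*N (v(N) = N + (N + 682) = N + (682 + N) = 682 + 2*N)
y = 538780 (y = 8690*62 = 538780)
sqrt(v(o(w)) + y) = sqrt((682 + 2*sqrt(26 + 4)) + 538780) = sqrt((682 + 2*sqrt(30)) + 538780) = sqrt(539462 + 2*sqrt(30))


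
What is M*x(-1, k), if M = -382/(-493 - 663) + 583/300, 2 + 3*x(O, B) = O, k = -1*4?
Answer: -197137/86700 ≈ -2.2738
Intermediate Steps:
k = -4
x(O, B) = -2/3 + O/3
M = 197137/86700 (M = -382/(-1156) + 583*(1/300) = -382*(-1/1156) + 583/300 = 191/578 + 583/300 = 197137/86700 ≈ 2.2738)
M*x(-1, k) = 197137*(-2/3 + (1/3)*(-1))/86700 = 197137*(-2/3 - 1/3)/86700 = (197137/86700)*(-1) = -197137/86700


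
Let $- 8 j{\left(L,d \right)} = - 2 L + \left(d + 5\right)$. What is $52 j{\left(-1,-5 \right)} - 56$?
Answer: $-69$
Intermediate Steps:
$j{\left(L,d \right)} = - \frac{5}{8} - \frac{d}{8} + \frac{L}{4}$ ($j{\left(L,d \right)} = - \frac{- 2 L + \left(d + 5\right)}{8} = - \frac{- 2 L + \left(5 + d\right)}{8} = - \frac{5 + d - 2 L}{8} = - \frac{5}{8} - \frac{d}{8} + \frac{L}{4}$)
$52 j{\left(-1,-5 \right)} - 56 = 52 \left(- \frac{5}{8} - - \frac{5}{8} + \frac{1}{4} \left(-1\right)\right) - 56 = 52 \left(- \frac{5}{8} + \frac{5}{8} - \frac{1}{4}\right) - 56 = 52 \left(- \frac{1}{4}\right) - 56 = -13 - 56 = -69$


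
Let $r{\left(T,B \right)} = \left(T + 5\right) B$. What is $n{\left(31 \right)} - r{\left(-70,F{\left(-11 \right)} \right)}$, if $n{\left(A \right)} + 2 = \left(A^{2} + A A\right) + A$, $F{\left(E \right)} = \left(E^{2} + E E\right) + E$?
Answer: $16966$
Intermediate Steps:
$F{\left(E \right)} = E + 2 E^{2}$ ($F{\left(E \right)} = \left(E^{2} + E^{2}\right) + E = 2 E^{2} + E = E + 2 E^{2}$)
$r{\left(T,B \right)} = B \left(5 + T\right)$ ($r{\left(T,B \right)} = \left(5 + T\right) B = B \left(5 + T\right)$)
$n{\left(A \right)} = -2 + A + 2 A^{2}$ ($n{\left(A \right)} = -2 + \left(\left(A^{2} + A A\right) + A\right) = -2 + \left(\left(A^{2} + A^{2}\right) + A\right) = -2 + \left(2 A^{2} + A\right) = -2 + \left(A + 2 A^{2}\right) = -2 + A + 2 A^{2}$)
$n{\left(31 \right)} - r{\left(-70,F{\left(-11 \right)} \right)} = \left(-2 + 31 + 2 \cdot 31^{2}\right) - - 11 \left(1 + 2 \left(-11\right)\right) \left(5 - 70\right) = \left(-2 + 31 + 2 \cdot 961\right) - - 11 \left(1 - 22\right) \left(-65\right) = \left(-2 + 31 + 1922\right) - \left(-11\right) \left(-21\right) \left(-65\right) = 1951 - 231 \left(-65\right) = 1951 - -15015 = 1951 + 15015 = 16966$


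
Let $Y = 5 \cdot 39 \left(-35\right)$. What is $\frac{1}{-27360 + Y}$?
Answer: $- \frac{1}{34185} \approx -2.9253 \cdot 10^{-5}$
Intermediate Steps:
$Y = -6825$ ($Y = 5 \left(-1365\right) = -6825$)
$\frac{1}{-27360 + Y} = \frac{1}{-27360 - 6825} = \frac{1}{-34185} = - \frac{1}{34185}$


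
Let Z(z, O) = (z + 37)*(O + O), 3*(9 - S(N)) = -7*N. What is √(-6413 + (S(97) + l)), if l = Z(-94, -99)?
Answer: 5*√1839/3 ≈ 71.473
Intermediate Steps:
S(N) = 9 + 7*N/3 (S(N) = 9 - (-7)*N/3 = 9 + 7*N/3)
Z(z, O) = 2*O*(37 + z) (Z(z, O) = (37 + z)*(2*O) = 2*O*(37 + z))
l = 11286 (l = 2*(-99)*(37 - 94) = 2*(-99)*(-57) = 11286)
√(-6413 + (S(97) + l)) = √(-6413 + ((9 + (7/3)*97) + 11286)) = √(-6413 + ((9 + 679/3) + 11286)) = √(-6413 + (706/3 + 11286)) = √(-6413 + 34564/3) = √(15325/3) = 5*√1839/3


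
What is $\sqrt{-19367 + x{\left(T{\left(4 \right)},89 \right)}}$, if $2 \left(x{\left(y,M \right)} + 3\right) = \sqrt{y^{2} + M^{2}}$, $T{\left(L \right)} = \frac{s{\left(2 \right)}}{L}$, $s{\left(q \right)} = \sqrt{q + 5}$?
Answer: $\frac{\sqrt{-309920 + 2 \sqrt{126743}}}{4} \approx 139.02 i$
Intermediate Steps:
$s{\left(q \right)} = \sqrt{5 + q}$
$T{\left(L \right)} = \frac{\sqrt{7}}{L}$ ($T{\left(L \right)} = \frac{\sqrt{5 + 2}}{L} = \frac{\sqrt{7}}{L}$)
$x{\left(y,M \right)} = -3 + \frac{\sqrt{M^{2} + y^{2}}}{2}$ ($x{\left(y,M \right)} = -3 + \frac{\sqrt{y^{2} + M^{2}}}{2} = -3 + \frac{\sqrt{M^{2} + y^{2}}}{2}$)
$\sqrt{-19367 + x{\left(T{\left(4 \right)},89 \right)}} = \sqrt{-19367 - \left(3 - \frac{\sqrt{89^{2} + \left(\frac{\sqrt{7}}{4}\right)^{2}}}{2}\right)} = \sqrt{-19367 - \left(3 - \frac{\sqrt{7921 + \left(\sqrt{7} \cdot \frac{1}{4}\right)^{2}}}{2}\right)} = \sqrt{-19367 - \left(3 - \frac{\sqrt{7921 + \left(\frac{\sqrt{7}}{4}\right)^{2}}}{2}\right)} = \sqrt{-19367 - \left(3 - \frac{\sqrt{7921 + \frac{7}{16}}}{2}\right)} = \sqrt{-19367 - \left(3 - \frac{\sqrt{\frac{126743}{16}}}{2}\right)} = \sqrt{-19367 - \left(3 - \frac{\frac{1}{4} \sqrt{126743}}{2}\right)} = \sqrt{-19367 - \left(3 - \frac{\sqrt{126743}}{8}\right)} = \sqrt{-19370 + \frac{\sqrt{126743}}{8}}$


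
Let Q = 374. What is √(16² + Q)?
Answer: 3*√70 ≈ 25.100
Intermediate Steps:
√(16² + Q) = √(16² + 374) = √(256 + 374) = √630 = 3*√70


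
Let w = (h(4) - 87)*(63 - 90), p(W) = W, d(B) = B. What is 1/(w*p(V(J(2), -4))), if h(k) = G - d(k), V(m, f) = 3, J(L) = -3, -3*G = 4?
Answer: 1/7479 ≈ 0.00013371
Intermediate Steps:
G = -4/3 (G = -⅓*4 = -4/3 ≈ -1.3333)
h(k) = -4/3 - k
w = 2493 (w = ((-4/3 - 1*4) - 87)*(63 - 90) = ((-4/3 - 4) - 87)*(-27) = (-16/3 - 87)*(-27) = -277/3*(-27) = 2493)
1/(w*p(V(J(2), -4))) = 1/(2493*3) = 1/7479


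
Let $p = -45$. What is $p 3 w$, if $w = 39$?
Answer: $-5265$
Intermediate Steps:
$p 3 w = \left(-45\right) 3 \cdot 39 = \left(-135\right) 39 = -5265$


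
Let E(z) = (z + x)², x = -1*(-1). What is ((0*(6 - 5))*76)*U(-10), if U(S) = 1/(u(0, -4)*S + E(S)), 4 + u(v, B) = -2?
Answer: 0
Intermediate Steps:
x = 1
u(v, B) = -6 (u(v, B) = -4 - 2 = -6)
E(z) = (1 + z)² (E(z) = (z + 1)² = (1 + z)²)
U(S) = 1/((1 + S)² - 6*S) (U(S) = 1/(-6*S + (1 + S)²) = 1/((1 + S)² - 6*S))
((0*(6 - 5))*76)*U(-10) = ((0*(6 - 5))*76)/((1 - 10)² - 6*(-10)) = ((0*1)*76)/((-9)² + 60) = (0*76)/(81 + 60) = 0/141 = 0*(1/141) = 0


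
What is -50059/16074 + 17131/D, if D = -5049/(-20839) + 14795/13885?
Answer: 3982870403116229/304134843969 ≈ 13096.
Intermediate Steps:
D = 75683674/57869903 (D = -5049*(-1/20839) + 14795*(1/13885) = 5049/20839 + 2959/2777 = 75683674/57869903 ≈ 1.3078)
-50059/16074 + 17131/D = -50059/16074 + 17131/(75683674/57869903) = -50059*1/16074 + 17131*(57869903/75683674) = -50059/16074 + 991369308293/75683674 = 3982870403116229/304134843969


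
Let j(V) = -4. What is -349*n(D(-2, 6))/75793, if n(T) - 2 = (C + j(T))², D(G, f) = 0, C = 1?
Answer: -3839/75793 ≈ -0.050651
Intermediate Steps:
n(T) = 11 (n(T) = 2 + (1 - 4)² = 2 + (-3)² = 2 + 9 = 11)
-349*n(D(-2, 6))/75793 = -349*11/75793 = -3839*1/75793 = -3839/75793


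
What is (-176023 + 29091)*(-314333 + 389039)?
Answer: -10976701992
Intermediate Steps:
(-176023 + 29091)*(-314333 + 389039) = -146932*74706 = -10976701992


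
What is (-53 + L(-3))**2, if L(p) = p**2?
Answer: 1936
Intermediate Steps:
(-53 + L(-3))**2 = (-53 + (-3)**2)**2 = (-53 + 9)**2 = (-44)**2 = 1936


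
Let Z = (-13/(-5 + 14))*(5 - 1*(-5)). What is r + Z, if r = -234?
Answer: -2236/9 ≈ -248.44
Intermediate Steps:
Z = -130/9 (Z = (-13/9)*(5 + 5) = -13*1/9*10 = -13/9*10 = -130/9 ≈ -14.444)
r + Z = -234 - 130/9 = -2236/9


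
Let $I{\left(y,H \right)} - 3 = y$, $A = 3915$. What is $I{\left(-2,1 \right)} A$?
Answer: $3915$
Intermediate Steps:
$I{\left(y,H \right)} = 3 + y$
$I{\left(-2,1 \right)} A = \left(3 - 2\right) 3915 = 1 \cdot 3915 = 3915$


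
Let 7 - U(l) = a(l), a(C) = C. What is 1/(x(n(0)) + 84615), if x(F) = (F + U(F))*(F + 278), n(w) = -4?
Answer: 1/86533 ≈ 1.1556e-5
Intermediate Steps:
U(l) = 7 - l
x(F) = 1946 + 7*F (x(F) = (F + (7 - F))*(F + 278) = 7*(278 + F) = 1946 + 7*F)
1/(x(n(0)) + 84615) = 1/((1946 + 7*(-4)) + 84615) = 1/((1946 - 28) + 84615) = 1/(1918 + 84615) = 1/86533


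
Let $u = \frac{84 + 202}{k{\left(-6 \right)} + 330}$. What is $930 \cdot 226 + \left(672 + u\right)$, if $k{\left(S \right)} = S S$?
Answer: $\frac{38586059}{183} \approx 2.1085 \cdot 10^{5}$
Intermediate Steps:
$k{\left(S \right)} = S^{2}$
$u = \frac{143}{183}$ ($u = \frac{84 + 202}{\left(-6\right)^{2} + 330} = \frac{286}{36 + 330} = \frac{286}{366} = 286 \cdot \frac{1}{366} = \frac{143}{183} \approx 0.78142$)
$930 \cdot 226 + \left(672 + u\right) = 930 \cdot 226 + \left(672 + \frac{143}{183}\right) = 210180 + \frac{123119}{183} = \frac{38586059}{183}$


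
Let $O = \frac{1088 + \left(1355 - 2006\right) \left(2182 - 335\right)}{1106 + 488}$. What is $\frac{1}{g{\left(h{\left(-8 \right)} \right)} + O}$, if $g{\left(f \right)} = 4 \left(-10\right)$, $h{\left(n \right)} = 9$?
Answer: $- \frac{1594}{1265069} \approx -0.00126$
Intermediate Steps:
$O = - \frac{1201309}{1594}$ ($O = \frac{1088 - 1202397}{1594} = \left(1088 - 1202397\right) \frac{1}{1594} = \left(-1201309\right) \frac{1}{1594} = - \frac{1201309}{1594} \approx -753.64$)
$g{\left(f \right)} = -40$
$\frac{1}{g{\left(h{\left(-8 \right)} \right)} + O} = \frac{1}{-40 - \frac{1201309}{1594}} = \frac{1}{- \frac{1265069}{1594}} = - \frac{1594}{1265069}$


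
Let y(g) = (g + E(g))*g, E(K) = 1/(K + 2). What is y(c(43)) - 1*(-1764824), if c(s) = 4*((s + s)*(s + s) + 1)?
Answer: 12978389548354/14795 ≈ 8.7721e+8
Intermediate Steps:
E(K) = 1/(2 + K)
c(s) = 4 + 16*s² (c(s) = 4*((2*s)*(2*s) + 1) = 4*(4*s² + 1) = 4*(1 + 4*s²) = 4 + 16*s²)
y(g) = g*(g + 1/(2 + g)) (y(g) = (g + 1/(2 + g))*g = g*(g + 1/(2 + g)))
y(c(43)) - 1*(-1764824) = (4 + 16*43²)*(1 + (4 + 16*43²)*(2 + (4 + 16*43²)))/(2 + (4 + 16*43²)) - 1*(-1764824) = (4 + 16*1849)*(1 + (4 + 16*1849)*(2 + (4 + 16*1849)))/(2 + (4 + 16*1849)) + 1764824 = (4 + 29584)*(1 + (4 + 29584)*(2 + (4 + 29584)))/(2 + (4 + 29584)) + 1764824 = 29588*(1 + 29588*(2 + 29588))/(2 + 29588) + 1764824 = 29588*(1 + 29588*29590)/29590 + 1764824 = 29588*(1/29590)*(1 + 875508920) + 1764824 = 29588*(1/29590)*875508921 + 1764824 = 12952278977274/14795 + 1764824 = 12978389548354/14795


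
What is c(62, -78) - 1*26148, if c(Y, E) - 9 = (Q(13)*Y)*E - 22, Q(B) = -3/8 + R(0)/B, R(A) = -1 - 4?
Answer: -44975/2 ≈ -22488.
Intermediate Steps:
R(A) = -5
Q(B) = -3/8 - 5/B
c(Y, E) = -13 - 79*E*Y/104 (c(Y, E) = 9 + (((-3/8 - 5/13)*Y)*E - 22) = 9 + ((-79*Y/104)*E - 22) = 9 + (-79*E*Y/104 - 22) = 9 + (-22 - 79*E*Y/104) = -13 - 79*E*Y/104)
c(62, -78) - 1*26148 = (-13 - 79/104*(-78)*62) - 1*26148 = (-13 + 7347/2) - 26148 = 7321/2 - 26148 = -44975/2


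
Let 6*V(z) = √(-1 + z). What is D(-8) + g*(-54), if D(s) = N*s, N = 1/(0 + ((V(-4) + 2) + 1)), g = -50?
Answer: 887436/329 + 48*I*√5/329 ≈ 2697.4 + 0.32623*I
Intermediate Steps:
V(z) = √(-1 + z)/6
N = 1/(3 + I*√5/6) (N = 1/(0 + ((√(-1 - 4)/6 + 2) + 1)) = 1/(0 + ((√(-5)/6 + 2) + 1)) = 1/(0 + (((I*√5)/6 + 2) + 1)) = 1/(0 + ((I*√5/6 + 2) + 1)) = 1/(0 + ((2 + I*√5/6) + 1)) = 1/(0 + (3 + I*√5/6)) = 1/(3 + I*√5/6) ≈ 0.32827 - 0.040779*I)
D(s) = s*(108/329 - 6*I*√5/329) (D(s) = (108/329 - 6*I*√5/329)*s = s*(108/329 - 6*I*√5/329))
D(-8) + g*(-54) = ((108/329)*(-8) - 6/329*I*(-8)*√5) - 50*(-54) = (-864/329 + 48*I*√5/329) + 2700 = 887436/329 + 48*I*√5/329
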